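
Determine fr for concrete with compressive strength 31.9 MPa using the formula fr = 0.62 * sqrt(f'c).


fr = 0.62 * sqrt(31.9)
= 3.502 MPa

3.502


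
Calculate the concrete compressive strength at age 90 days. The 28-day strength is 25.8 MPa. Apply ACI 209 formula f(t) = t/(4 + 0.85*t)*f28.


f(90) = 90 / (4 + 0.85 * 90) * 25.8
= 90 / 80.5 * 25.8
= 28.84 MPa

28.84


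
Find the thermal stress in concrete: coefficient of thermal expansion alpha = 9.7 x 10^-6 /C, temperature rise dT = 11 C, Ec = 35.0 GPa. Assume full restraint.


sigma = alpha * dT * Ec
= 9.7e-6 * 11 * 35.0 * 1000
= 3.734 MPa

3.734


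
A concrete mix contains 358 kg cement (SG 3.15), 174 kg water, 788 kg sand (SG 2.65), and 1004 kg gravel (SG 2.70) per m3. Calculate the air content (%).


Vol cement = 358 / (3.15 * 1000) = 0.113651 m3
Vol water = 174 / 1000 = 0.174 m3
Vol sand = 788 / (2.65 * 1000) = 0.297358 m3
Vol gravel = 1004 / (2.70 * 1000) = 0.371852 m3
Total solid + water volume = 0.956861 m3
Air = (1 - 0.956861) * 100 = 4.31%

4.31


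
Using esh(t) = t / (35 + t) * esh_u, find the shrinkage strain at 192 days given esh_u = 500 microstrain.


esh(192) = 192 / (35 + 192) * 500
= 192 / 227 * 500
= 422.9 microstrain

422.9


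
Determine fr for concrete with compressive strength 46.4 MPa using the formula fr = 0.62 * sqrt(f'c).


fr = 0.62 * sqrt(46.4)
= 4.223 MPa

4.223


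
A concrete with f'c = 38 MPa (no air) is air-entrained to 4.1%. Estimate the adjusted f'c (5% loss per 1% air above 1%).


Strength loss = (4.1 - 1) * 5 = 15.5%
f'c = 38 * (1 - 15.5/100)
= 32.11 MPa

32.11


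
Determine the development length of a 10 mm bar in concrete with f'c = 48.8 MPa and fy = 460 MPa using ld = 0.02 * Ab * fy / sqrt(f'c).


Ab = pi * 10^2 / 4 = 78.54 mm2
ld = 0.02 * 78.54 * 460 / sqrt(48.8)
= 103.4 mm

103.4


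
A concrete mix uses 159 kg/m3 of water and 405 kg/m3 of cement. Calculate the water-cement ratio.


w/c = water / cement
w/c = 159 / 405 = 0.393

0.393


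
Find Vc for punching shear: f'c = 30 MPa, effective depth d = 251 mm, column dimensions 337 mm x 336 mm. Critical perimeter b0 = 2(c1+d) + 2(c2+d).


b0 = 2*(337 + 251) + 2*(336 + 251) = 2350 mm
Vc = 0.33 * sqrt(30) * 2350 * 251 / 1000
= 1066.14 kN

1066.14


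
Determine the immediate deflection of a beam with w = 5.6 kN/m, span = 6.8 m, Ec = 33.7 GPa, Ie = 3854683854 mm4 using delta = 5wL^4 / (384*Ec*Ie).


Convert: L = 6.8 m = 6800 mm, Ec = 33.7 GPa = 33700 MPa
delta = 5 * 5.6 * 6800^4 / (384 * 33700 * 3854683854)
= 1.2 mm

1.2


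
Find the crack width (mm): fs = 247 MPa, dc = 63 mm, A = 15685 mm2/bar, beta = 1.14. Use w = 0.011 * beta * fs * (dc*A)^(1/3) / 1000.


w = 0.011 * beta * fs * (dc * A)^(1/3) / 1000
= 0.011 * 1.14 * 247 * (63 * 15685)^(1/3) / 1000
= 0.309 mm

0.309


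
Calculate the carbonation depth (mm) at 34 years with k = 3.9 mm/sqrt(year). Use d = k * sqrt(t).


depth = k * sqrt(t)
= 3.9 * sqrt(34)
= 22.74 mm

22.74


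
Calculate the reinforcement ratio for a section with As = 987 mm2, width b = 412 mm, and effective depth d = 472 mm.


rho = As / (b * d)
= 987 / (412 * 472)
= 0.0051

0.0051


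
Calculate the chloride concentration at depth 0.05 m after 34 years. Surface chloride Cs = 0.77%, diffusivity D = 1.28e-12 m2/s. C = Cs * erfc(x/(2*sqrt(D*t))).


t_seconds = 34 * 365.25 * 24 * 3600 = 1072958400.0 s
arg = 0.05 / (2 * sqrt(1.28e-12 * 1072958400.0))
= 0.6746
erfc(0.6746) = 0.3401
C = 0.77 * 0.3401 = 0.2619%

0.2619


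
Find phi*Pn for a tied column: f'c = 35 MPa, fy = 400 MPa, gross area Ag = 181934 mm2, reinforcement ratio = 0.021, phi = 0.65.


Ast = rho * Ag = 0.021 * 181934 = 3820.614 mm2
phi*Pn = 0.65 * 0.80 * (0.85 * 35 * (181934 - 3820.614) + 400 * 3820.614) / 1000
= 3550.1 kN

3550.1


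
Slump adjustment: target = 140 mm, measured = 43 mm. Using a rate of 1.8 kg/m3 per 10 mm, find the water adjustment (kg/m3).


Difference = 140 - 43 = 97 mm
Water adjustment = 97 * 1.8 / 10 = 17.5 kg/m3

17.5


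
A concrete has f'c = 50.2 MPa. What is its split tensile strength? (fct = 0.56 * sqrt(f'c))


fct = 0.56 * sqrt(50.2)
= 0.56 * 7.085
= 3.968 MPa

3.968


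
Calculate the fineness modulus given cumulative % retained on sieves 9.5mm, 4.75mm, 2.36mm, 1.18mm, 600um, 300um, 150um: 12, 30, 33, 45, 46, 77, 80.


FM = sum(cumulative % retained) / 100
= 323 / 100
= 3.23

3.23


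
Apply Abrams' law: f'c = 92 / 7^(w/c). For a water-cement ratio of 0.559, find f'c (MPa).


f'c = 92 / 7^0.559
= 92 / 2.968
= 31.0 MPa

31.0


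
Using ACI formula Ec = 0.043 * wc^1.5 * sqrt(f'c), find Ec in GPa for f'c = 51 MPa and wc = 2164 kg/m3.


Ec = 0.043 * 2164^1.5 * sqrt(51) / 1000
= 30.91 GPa

30.91


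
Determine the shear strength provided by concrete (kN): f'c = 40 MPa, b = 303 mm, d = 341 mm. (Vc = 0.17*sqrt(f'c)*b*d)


Vc = 0.17 * sqrt(40) * 303 * 341 / 1000
= 111.09 kN

111.09


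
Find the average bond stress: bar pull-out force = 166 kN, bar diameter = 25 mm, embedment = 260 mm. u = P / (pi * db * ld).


u = P / (pi * db * ld)
= 166 * 1000 / (pi * 25 * 260)
= 8.129 MPa

8.129


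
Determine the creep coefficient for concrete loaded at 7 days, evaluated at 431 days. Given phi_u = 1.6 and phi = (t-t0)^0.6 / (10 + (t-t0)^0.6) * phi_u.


dt = 431 - 7 = 424
phi = 424^0.6 / (10 + 424^0.6) * 1.6
= 1.265

1.265


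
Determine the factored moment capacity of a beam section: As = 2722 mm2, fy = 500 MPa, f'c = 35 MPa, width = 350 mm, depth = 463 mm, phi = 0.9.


a = As * fy / (0.85 * f'c * b)
= 2722 * 500 / (0.85 * 35 * 350)
= 130.7083 mm
Mn = As * fy * (d - a/2) / 10^6
= 541.196 kN-m
phi*Mn = 0.9 * 541.196 = 487.08 kN-m

487.08


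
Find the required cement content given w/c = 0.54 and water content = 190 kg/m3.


Cement = water / (w/c)
= 190 / 0.54
= 351.9 kg/m3

351.9


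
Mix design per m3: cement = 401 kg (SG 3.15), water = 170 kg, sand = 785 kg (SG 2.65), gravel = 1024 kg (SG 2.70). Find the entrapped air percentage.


Vol cement = 401 / (3.15 * 1000) = 0.127302 m3
Vol water = 170 / 1000 = 0.17 m3
Vol sand = 785 / (2.65 * 1000) = 0.296226 m3
Vol gravel = 1024 / (2.70 * 1000) = 0.379259 m3
Total solid + water volume = 0.972787 m3
Air = (1 - 0.972787) * 100 = 2.72%

2.72


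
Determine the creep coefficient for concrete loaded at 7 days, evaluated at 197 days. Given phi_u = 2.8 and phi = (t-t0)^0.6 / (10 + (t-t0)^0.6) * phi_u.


dt = 197 - 7 = 190
phi = 190^0.6 / (10 + 190^0.6) * 2.8
= 1.959

1.959


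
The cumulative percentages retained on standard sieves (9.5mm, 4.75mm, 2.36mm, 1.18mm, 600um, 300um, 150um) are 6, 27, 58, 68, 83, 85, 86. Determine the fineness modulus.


FM = sum(cumulative % retained) / 100
= 413 / 100
= 4.13

4.13


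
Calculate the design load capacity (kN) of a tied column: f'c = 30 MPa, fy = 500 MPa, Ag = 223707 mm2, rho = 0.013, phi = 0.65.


Ast = rho * Ag = 0.013 * 223707 = 2908.191 mm2
phi*Pn = 0.65 * 0.80 * (0.85 * 30 * (223707 - 2908.191) + 500 * 2908.191) / 1000
= 3683.92 kN

3683.92


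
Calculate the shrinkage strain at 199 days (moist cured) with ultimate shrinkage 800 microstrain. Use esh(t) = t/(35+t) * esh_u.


esh(199) = 199 / (35 + 199) * 800
= 199 / 234 * 800
= 680.3 microstrain

680.3


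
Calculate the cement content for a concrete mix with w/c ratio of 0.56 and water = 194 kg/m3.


Cement = water / (w/c)
= 194 / 0.56
= 346.4 kg/m3

346.4


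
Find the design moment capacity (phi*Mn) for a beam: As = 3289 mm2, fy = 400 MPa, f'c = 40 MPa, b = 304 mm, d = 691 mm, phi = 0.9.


a = As * fy / (0.85 * f'c * b)
= 3289 * 400 / (0.85 * 40 * 304)
= 127.2833 mm
Mn = As * fy * (d - a/2) / 10^6
= 825.3527 kN-m
phi*Mn = 0.9 * 825.3527 = 742.82 kN-m

742.82


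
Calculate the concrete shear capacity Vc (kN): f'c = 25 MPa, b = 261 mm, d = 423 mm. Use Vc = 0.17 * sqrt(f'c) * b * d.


Vc = 0.17 * sqrt(25) * 261 * 423 / 1000
= 93.84 kN

93.84


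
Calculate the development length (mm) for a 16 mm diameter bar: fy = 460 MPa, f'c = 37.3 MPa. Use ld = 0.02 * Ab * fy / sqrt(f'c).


Ab = pi * 16^2 / 4 = 201.062 mm2
ld = 0.02 * 201.062 * 460 / sqrt(37.3)
= 302.9 mm

302.9


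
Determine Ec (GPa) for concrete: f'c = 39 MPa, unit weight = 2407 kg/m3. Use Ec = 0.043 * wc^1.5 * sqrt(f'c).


Ec = 0.043 * 2407^1.5 * sqrt(39) / 1000
= 31.71 GPa

31.71


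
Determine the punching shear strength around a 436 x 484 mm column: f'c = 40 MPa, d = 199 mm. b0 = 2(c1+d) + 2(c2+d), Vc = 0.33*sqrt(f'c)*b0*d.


b0 = 2*(436 + 199) + 2*(484 + 199) = 2636 mm
Vc = 0.33 * sqrt(40) * 2636 * 199 / 1000
= 1094.82 kN

1094.82


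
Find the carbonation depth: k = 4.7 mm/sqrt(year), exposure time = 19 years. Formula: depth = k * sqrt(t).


depth = k * sqrt(t)
= 4.7 * sqrt(19)
= 20.49 mm

20.49


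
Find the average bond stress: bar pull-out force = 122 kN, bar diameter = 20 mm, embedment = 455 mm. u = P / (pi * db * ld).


u = P / (pi * db * ld)
= 122 * 1000 / (pi * 20 * 455)
= 4.267 MPa

4.267


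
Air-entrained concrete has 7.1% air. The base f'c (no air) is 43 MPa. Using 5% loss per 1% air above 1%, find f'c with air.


Strength loss = (7.1 - 1) * 5 = 30.5%
f'c = 43 * (1 - 30.5/100)
= 29.89 MPa

29.89


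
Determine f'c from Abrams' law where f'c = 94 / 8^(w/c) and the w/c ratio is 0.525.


f'c = 94 / 8^0.525
= 94 / 2.979
= 31.55 MPa

31.55


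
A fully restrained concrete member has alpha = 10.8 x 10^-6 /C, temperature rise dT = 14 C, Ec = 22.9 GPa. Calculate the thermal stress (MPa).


sigma = alpha * dT * Ec
= 10.8e-6 * 14 * 22.9 * 1000
= 3.462 MPa

3.462


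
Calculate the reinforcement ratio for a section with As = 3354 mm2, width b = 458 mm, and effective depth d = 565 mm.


rho = As / (b * d)
= 3354 / (458 * 565)
= 0.013

0.013


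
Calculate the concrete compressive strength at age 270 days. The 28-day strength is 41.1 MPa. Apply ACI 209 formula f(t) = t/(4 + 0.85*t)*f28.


f(270) = 270 / (4 + 0.85 * 270) * 41.1
= 270 / 233.5 * 41.1
= 47.52 MPa

47.52


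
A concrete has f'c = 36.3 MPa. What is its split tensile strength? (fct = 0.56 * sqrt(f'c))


fct = 0.56 * sqrt(36.3)
= 0.56 * 6.025
= 3.374 MPa

3.374


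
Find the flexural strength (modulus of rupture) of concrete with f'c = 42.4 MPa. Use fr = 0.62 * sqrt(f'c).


fr = 0.62 * sqrt(42.4)
= 4.037 MPa

4.037


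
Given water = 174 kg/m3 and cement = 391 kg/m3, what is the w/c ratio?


w/c = water / cement
w/c = 174 / 391 = 0.445

0.445


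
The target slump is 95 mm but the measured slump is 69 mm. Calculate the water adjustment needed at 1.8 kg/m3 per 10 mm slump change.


Difference = 95 - 69 = 26 mm
Water adjustment = 26 * 1.8 / 10 = 4.7 kg/m3

4.7


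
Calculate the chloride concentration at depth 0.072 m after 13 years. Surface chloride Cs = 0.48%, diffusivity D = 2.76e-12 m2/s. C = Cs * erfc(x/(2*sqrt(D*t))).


t_seconds = 13 * 365.25 * 24 * 3600 = 410248800.0 s
arg = 0.072 / (2 * sqrt(2.76e-12 * 410248800.0))
= 1.0699
erfc(1.0699) = 0.1303
C = 0.48 * 0.1303 = 0.0625%

0.0625


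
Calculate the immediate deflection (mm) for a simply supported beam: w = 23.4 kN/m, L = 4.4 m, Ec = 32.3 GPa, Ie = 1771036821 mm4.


Convert: L = 4.4 m = 4400 mm, Ec = 32.3 GPa = 32300 MPa
delta = 5 * 23.4 * 4400^4 / (384 * 32300 * 1771036821)
= 2.0 mm

2.0


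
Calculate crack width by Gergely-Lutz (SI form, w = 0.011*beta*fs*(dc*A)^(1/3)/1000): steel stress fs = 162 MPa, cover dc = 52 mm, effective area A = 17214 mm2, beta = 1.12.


w = 0.011 * beta * fs * (dc * A)^(1/3) / 1000
= 0.011 * 1.12 * 162 * (52 * 17214)^(1/3) / 1000
= 0.192 mm

0.192


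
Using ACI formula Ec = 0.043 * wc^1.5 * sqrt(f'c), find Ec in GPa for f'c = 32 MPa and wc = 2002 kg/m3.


Ec = 0.043 * 2002^1.5 * sqrt(32) / 1000
= 21.79 GPa

21.79


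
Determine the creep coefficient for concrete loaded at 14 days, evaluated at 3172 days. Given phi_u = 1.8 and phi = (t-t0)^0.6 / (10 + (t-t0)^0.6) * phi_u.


dt = 3172 - 14 = 3158
phi = 3158^0.6 / (10 + 3158^0.6) * 1.8
= 1.667

1.667


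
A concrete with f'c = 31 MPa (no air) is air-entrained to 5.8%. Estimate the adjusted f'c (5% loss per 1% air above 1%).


Strength loss = (5.8 - 1) * 5 = 24.0%
f'c = 31 * (1 - 24.0/100)
= 23.56 MPa

23.56


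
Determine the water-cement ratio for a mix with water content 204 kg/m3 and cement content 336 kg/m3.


w/c = water / cement
w/c = 204 / 336 = 0.607

0.607


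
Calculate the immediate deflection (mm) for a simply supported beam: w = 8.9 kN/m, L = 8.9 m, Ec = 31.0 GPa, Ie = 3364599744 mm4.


Convert: L = 8.9 m = 8900 mm, Ec = 31.0 GPa = 31000 MPa
delta = 5 * 8.9 * 8900^4 / (384 * 31000 * 3364599744)
= 6.97 mm

6.97


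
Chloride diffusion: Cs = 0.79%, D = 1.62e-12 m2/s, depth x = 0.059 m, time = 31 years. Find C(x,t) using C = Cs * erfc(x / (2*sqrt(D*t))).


t_seconds = 31 * 365.25 * 24 * 3600 = 978285600.0 s
arg = 0.059 / (2 * sqrt(1.62e-12 * 978285600.0))
= 0.741
erfc(0.741) = 0.2947
C = 0.79 * 0.2947 = 0.2328%

0.2328


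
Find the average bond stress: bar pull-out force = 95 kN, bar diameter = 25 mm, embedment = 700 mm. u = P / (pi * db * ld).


u = P / (pi * db * ld)
= 95 * 1000 / (pi * 25 * 700)
= 1.728 MPa

1.728


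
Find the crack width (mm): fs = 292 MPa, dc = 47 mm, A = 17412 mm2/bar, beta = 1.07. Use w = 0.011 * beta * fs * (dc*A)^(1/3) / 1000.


w = 0.011 * beta * fs * (dc * A)^(1/3) / 1000
= 0.011 * 1.07 * 292 * (47 * 17412)^(1/3) / 1000
= 0.321 mm

0.321


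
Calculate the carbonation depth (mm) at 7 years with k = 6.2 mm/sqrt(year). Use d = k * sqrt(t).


depth = k * sqrt(t)
= 6.2 * sqrt(7)
= 16.4 mm

16.4


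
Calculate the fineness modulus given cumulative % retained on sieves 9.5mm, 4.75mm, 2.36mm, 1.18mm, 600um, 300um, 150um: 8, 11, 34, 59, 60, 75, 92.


FM = sum(cumulative % retained) / 100
= 339 / 100
= 3.39

3.39


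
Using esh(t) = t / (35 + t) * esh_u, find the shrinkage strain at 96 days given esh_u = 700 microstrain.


esh(96) = 96 / (35 + 96) * 700
= 96 / 131 * 700
= 513.0 microstrain

513.0


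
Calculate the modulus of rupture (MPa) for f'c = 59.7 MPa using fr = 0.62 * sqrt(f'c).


fr = 0.62 * sqrt(59.7)
= 4.79 MPa

4.79


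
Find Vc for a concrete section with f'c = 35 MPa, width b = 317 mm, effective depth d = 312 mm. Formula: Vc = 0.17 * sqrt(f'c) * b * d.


Vc = 0.17 * sqrt(35) * 317 * 312 / 1000
= 99.47 kN

99.47


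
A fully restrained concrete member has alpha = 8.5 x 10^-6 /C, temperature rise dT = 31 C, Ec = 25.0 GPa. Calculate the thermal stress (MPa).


sigma = alpha * dT * Ec
= 8.5e-6 * 31 * 25.0 * 1000
= 6.588 MPa

6.588


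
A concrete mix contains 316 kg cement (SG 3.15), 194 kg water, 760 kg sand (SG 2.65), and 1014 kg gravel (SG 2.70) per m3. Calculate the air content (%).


Vol cement = 316 / (3.15 * 1000) = 0.100317 m3
Vol water = 194 / 1000 = 0.194 m3
Vol sand = 760 / (2.65 * 1000) = 0.286792 m3
Vol gravel = 1014 / (2.70 * 1000) = 0.375556 m3
Total solid + water volume = 0.956665 m3
Air = (1 - 0.956665) * 100 = 4.33%

4.33


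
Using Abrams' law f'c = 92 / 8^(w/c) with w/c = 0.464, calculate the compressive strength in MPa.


f'c = 92 / 8^0.464
= 92 / 2.624
= 35.06 MPa

35.06


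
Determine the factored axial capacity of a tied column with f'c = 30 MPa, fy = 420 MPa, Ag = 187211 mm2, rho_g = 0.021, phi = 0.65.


Ast = rho * Ag = 0.021 * 187211 = 3931.431 mm2
phi*Pn = 0.65 * 0.80 * (0.85 * 30 * (187211 - 3931.431) + 420 * 3931.431) / 1000
= 3288.91 kN

3288.91


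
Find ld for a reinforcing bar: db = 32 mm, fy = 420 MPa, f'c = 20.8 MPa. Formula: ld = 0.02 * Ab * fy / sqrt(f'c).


Ab = pi * 32^2 / 4 = 804.248 mm2
ld = 0.02 * 804.248 * 420 / sqrt(20.8)
= 1481.3 mm

1481.3


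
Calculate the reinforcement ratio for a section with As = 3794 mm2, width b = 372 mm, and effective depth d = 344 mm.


rho = As / (b * d)
= 3794 / (372 * 344)
= 0.0296

0.0296


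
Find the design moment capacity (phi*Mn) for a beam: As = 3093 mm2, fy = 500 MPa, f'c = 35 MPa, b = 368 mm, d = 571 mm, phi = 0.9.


a = As * fy / (0.85 * f'c * b)
= 3093 * 500 / (0.85 * 35 * 368)
= 141.2587 mm
Mn = As * fy * (d - a/2) / 10^6
= 773.8232 kN-m
phi*Mn = 0.9 * 773.8232 = 696.44 kN-m

696.44


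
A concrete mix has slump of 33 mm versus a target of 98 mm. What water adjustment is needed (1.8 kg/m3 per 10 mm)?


Difference = 98 - 33 = 65 mm
Water adjustment = 65 * 1.8 / 10 = 11.7 kg/m3

11.7


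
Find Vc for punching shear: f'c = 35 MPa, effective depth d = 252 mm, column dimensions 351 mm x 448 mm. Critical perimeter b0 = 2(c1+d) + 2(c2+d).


b0 = 2*(351 + 252) + 2*(448 + 252) = 2606 mm
Vc = 0.33 * sqrt(35) * 2606 * 252 / 1000
= 1282.1 kN

1282.1


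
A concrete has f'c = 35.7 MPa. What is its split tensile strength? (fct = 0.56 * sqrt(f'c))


fct = 0.56 * sqrt(35.7)
= 0.56 * 5.975
= 3.346 MPa

3.346


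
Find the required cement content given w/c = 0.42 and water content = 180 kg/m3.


Cement = water / (w/c)
= 180 / 0.42
= 428.6 kg/m3

428.6


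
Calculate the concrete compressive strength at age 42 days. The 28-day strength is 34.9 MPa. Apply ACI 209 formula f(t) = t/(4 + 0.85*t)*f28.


f(42) = 42 / (4 + 0.85 * 42) * 34.9
= 42 / 39.7 * 34.9
= 36.92 MPa

36.92


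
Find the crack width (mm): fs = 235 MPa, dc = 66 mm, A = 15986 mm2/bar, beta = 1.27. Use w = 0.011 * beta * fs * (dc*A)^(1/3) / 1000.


w = 0.011 * beta * fs * (dc * A)^(1/3) / 1000
= 0.011 * 1.27 * 235 * (66 * 15986)^(1/3) / 1000
= 0.334 mm

0.334


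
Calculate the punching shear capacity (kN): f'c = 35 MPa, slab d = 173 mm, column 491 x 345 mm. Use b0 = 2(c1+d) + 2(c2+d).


b0 = 2*(491 + 173) + 2*(345 + 173) = 2364 mm
Vc = 0.33 * sqrt(35) * 2364 * 173 / 1000
= 798.44 kN

798.44


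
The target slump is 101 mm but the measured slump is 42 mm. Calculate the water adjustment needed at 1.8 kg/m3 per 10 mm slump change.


Difference = 101 - 42 = 59 mm
Water adjustment = 59 * 1.8 / 10 = 10.6 kg/m3

10.6


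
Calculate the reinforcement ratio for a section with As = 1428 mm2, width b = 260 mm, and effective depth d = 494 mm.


rho = As / (b * d)
= 1428 / (260 * 494)
= 0.0111

0.0111


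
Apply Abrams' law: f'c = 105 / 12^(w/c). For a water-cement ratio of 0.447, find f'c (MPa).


f'c = 105 / 12^0.447
= 105 / 3.037
= 34.58 MPa

34.58


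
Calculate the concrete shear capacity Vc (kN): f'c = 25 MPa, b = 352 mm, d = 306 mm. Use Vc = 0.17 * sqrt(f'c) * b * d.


Vc = 0.17 * sqrt(25) * 352 * 306 / 1000
= 91.56 kN

91.56


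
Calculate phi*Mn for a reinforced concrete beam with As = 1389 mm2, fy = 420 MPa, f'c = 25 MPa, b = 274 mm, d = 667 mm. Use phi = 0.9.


a = As * fy / (0.85 * f'c * b)
= 1389 * 420 / (0.85 * 25 * 274)
= 100.1941 mm
Mn = As * fy * (d - a/2) / 10^6
= 359.8889 kN-m
phi*Mn = 0.9 * 359.8889 = 323.9 kN-m

323.9


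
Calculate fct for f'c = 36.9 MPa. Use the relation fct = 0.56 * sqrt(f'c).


fct = 0.56 * sqrt(36.9)
= 0.56 * 6.075
= 3.402 MPa

3.402


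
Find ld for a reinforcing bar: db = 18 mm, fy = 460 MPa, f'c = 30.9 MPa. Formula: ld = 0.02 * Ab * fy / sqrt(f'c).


Ab = pi * 18^2 / 4 = 254.469 mm2
ld = 0.02 * 254.469 * 460 / sqrt(30.9)
= 421.2 mm

421.2


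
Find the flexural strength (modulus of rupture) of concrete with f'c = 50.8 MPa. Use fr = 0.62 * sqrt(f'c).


fr = 0.62 * sqrt(50.8)
= 4.419 MPa

4.419


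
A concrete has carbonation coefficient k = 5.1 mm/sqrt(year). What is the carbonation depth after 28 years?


depth = k * sqrt(t)
= 5.1 * sqrt(28)
= 26.99 mm

26.99


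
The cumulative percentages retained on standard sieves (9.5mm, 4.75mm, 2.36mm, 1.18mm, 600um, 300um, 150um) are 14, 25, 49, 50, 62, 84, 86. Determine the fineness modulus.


FM = sum(cumulative % retained) / 100
= 370 / 100
= 3.7

3.7


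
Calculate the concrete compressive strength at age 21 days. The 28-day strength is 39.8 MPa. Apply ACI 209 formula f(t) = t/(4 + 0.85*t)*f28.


f(21) = 21 / (4 + 0.85 * 21) * 39.8
= 21 / 21.85 * 39.8
= 38.25 MPa

38.25


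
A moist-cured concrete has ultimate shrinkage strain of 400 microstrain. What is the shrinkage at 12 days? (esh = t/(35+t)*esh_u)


esh(12) = 12 / (35 + 12) * 400
= 12 / 47 * 400
= 102.1 microstrain

102.1


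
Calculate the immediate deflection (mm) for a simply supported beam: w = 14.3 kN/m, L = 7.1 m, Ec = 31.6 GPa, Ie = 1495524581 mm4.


Convert: L = 7.1 m = 7100 mm, Ec = 31.6 GPa = 31600 MPa
delta = 5 * 14.3 * 7100^4 / (384 * 31600 * 1495524581)
= 10.01 mm

10.01


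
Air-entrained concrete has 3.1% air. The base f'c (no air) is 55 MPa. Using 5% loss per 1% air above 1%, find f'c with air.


Strength loss = (3.1 - 1) * 5 = 10.5%
f'c = 55 * (1 - 10.5/100)
= 49.23 MPa

49.23


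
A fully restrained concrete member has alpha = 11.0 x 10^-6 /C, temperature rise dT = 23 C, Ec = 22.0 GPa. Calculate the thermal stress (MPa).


sigma = alpha * dT * Ec
= 11.0e-6 * 23 * 22.0 * 1000
= 5.566 MPa

5.566


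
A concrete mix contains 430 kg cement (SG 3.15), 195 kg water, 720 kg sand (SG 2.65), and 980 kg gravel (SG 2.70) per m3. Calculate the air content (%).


Vol cement = 430 / (3.15 * 1000) = 0.136508 m3
Vol water = 195 / 1000 = 0.195 m3
Vol sand = 720 / (2.65 * 1000) = 0.271698 m3
Vol gravel = 980 / (2.70 * 1000) = 0.362963 m3
Total solid + water volume = 0.966169 m3
Air = (1 - 0.966169) * 100 = 3.38%

3.38


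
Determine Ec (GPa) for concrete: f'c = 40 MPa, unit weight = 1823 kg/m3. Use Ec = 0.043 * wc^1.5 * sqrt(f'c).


Ec = 0.043 * 1823^1.5 * sqrt(40) / 1000
= 21.17 GPa

21.17


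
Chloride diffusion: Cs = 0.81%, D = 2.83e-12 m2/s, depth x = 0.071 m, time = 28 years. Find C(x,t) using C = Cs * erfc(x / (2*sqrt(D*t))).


t_seconds = 28 * 365.25 * 24 * 3600 = 883612800.0 s
arg = 0.071 / (2 * sqrt(2.83e-12 * 883612800.0))
= 0.7099
erfc(0.7099) = 0.3154
C = 0.81 * 0.3154 = 0.2555%

0.2555


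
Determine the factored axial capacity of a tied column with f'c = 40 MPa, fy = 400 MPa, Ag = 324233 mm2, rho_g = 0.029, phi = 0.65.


Ast = rho * Ag = 0.029 * 324233 = 9402.757 mm2
phi*Pn = 0.65 * 0.80 * (0.85 * 40 * (324233 - 9402.757) + 400 * 9402.757) / 1000
= 7521.97 kN

7521.97


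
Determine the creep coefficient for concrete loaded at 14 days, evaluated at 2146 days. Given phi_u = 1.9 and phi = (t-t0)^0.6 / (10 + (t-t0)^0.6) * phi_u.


dt = 2146 - 14 = 2132
phi = 2132^0.6 / (10 + 2132^0.6) * 1.9
= 1.726

1.726


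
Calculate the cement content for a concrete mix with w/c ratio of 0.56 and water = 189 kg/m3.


Cement = water / (w/c)
= 189 / 0.56
= 337.5 kg/m3

337.5


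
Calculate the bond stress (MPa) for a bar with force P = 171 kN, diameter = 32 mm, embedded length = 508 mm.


u = P / (pi * db * ld)
= 171 * 1000 / (pi * 32 * 508)
= 3.348 MPa

3.348


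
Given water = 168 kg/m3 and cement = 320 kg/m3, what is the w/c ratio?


w/c = water / cement
w/c = 168 / 320 = 0.525

0.525


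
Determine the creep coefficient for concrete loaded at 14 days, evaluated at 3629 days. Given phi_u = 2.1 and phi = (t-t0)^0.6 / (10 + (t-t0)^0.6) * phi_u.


dt = 3629 - 14 = 3615
phi = 3615^0.6 / (10 + 3615^0.6) * 2.1
= 1.957

1.957


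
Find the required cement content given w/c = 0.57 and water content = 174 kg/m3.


Cement = water / (w/c)
= 174 / 0.57
= 305.3 kg/m3

305.3


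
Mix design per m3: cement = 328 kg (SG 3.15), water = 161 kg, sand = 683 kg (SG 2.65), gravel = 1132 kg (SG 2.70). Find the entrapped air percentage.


Vol cement = 328 / (3.15 * 1000) = 0.104127 m3
Vol water = 161 / 1000 = 0.161 m3
Vol sand = 683 / (2.65 * 1000) = 0.257736 m3
Vol gravel = 1132 / (2.70 * 1000) = 0.419259 m3
Total solid + water volume = 0.942122 m3
Air = (1 - 0.942122) * 100 = 5.79%

5.79


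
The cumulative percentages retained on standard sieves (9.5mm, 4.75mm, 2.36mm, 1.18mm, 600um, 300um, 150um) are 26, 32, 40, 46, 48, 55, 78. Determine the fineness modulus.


FM = sum(cumulative % retained) / 100
= 325 / 100
= 3.25

3.25


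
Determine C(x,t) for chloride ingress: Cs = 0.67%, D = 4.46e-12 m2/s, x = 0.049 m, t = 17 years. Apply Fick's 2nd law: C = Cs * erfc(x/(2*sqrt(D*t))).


t_seconds = 17 * 365.25 * 24 * 3600 = 536479200.0 s
arg = 0.049 / (2 * sqrt(4.46e-12 * 536479200.0))
= 0.5009
erfc(0.5009) = 0.4787
C = 0.67 * 0.4787 = 0.3208%

0.3208


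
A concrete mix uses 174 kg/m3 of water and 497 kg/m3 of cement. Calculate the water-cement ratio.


w/c = water / cement
w/c = 174 / 497 = 0.35

0.35


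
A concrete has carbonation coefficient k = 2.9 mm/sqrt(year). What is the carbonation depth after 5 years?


depth = k * sqrt(t)
= 2.9 * sqrt(5)
= 6.48 mm

6.48


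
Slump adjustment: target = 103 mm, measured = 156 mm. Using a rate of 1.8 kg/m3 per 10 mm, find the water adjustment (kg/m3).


Difference = 103 - 156 = -53 mm
Water adjustment = -53 * 1.8 / 10 = -9.5 kg/m3

-9.5


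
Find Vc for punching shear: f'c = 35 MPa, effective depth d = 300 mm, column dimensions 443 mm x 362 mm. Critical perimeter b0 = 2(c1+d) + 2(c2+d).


b0 = 2*(443 + 300) + 2*(362 + 300) = 2810 mm
Vc = 0.33 * sqrt(35) * 2810 * 300 / 1000
= 1645.79 kN

1645.79


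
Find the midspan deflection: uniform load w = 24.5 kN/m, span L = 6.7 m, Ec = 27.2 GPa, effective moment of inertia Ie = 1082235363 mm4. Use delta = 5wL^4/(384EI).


Convert: L = 6.7 m = 6700 mm, Ec = 27.2 GPa = 27200 MPa
delta = 5 * 24.5 * 6700^4 / (384 * 27200 * 1082235363)
= 21.84 mm

21.84


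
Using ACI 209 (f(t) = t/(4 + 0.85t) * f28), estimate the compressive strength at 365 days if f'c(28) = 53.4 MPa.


f(365) = 365 / (4 + 0.85 * 365) * 53.4
= 365 / 314.25 * 53.4
= 62.02 MPa

62.02


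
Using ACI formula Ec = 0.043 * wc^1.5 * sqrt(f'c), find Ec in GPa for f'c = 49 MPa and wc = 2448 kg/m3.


Ec = 0.043 * 2448^1.5 * sqrt(49) / 1000
= 36.46 GPa

36.46


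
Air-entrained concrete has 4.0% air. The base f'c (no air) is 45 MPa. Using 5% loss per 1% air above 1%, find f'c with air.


Strength loss = (4.0 - 1) * 5 = 15.0%
f'c = 45 * (1 - 15.0/100)
= 38.25 MPa

38.25


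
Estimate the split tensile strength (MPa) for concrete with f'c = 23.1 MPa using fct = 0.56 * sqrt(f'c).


fct = 0.56 * sqrt(23.1)
= 0.56 * 4.806
= 2.691 MPa

2.691


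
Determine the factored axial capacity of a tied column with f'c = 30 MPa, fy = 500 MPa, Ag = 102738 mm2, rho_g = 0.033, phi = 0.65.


Ast = rho * Ag = 0.033 * 102738 = 3390.354 mm2
phi*Pn = 0.65 * 0.80 * (0.85 * 30 * (102738 - 3390.354) + 500 * 3390.354) / 1000
= 2198.84 kN

2198.84


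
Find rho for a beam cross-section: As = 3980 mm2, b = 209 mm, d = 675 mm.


rho = As / (b * d)
= 3980 / (209 * 675)
= 0.0282

0.0282


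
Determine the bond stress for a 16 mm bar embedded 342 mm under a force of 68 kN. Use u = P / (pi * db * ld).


u = P / (pi * db * ld)
= 68 * 1000 / (pi * 16 * 342)
= 3.956 MPa

3.956


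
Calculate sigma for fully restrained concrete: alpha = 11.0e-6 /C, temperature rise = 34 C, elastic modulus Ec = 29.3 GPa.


sigma = alpha * dT * Ec
= 11.0e-6 * 34 * 29.3 * 1000
= 10.958 MPa

10.958


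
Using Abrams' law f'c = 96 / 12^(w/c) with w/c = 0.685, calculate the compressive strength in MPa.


f'c = 96 / 12^0.685
= 96 / 5.486
= 17.5 MPa

17.5


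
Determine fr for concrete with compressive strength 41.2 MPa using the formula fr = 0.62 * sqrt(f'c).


fr = 0.62 * sqrt(41.2)
= 3.98 MPa

3.98


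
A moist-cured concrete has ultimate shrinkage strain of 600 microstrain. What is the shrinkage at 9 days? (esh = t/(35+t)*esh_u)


esh(9) = 9 / (35 + 9) * 600
= 9 / 44 * 600
= 122.7 microstrain

122.7


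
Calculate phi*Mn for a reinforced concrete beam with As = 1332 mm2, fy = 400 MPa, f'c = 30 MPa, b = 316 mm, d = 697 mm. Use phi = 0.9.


a = As * fy / (0.85 * f'c * b)
= 1332 * 400 / (0.85 * 30 * 316)
= 66.1206 mm
Mn = As * fy * (d - a/2) / 10^6
= 353.7471 kN-m
phi*Mn = 0.9 * 353.7471 = 318.37 kN-m

318.37


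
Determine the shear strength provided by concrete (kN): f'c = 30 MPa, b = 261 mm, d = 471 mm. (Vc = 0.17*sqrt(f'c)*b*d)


Vc = 0.17 * sqrt(30) * 261 * 471 / 1000
= 114.46 kN

114.46


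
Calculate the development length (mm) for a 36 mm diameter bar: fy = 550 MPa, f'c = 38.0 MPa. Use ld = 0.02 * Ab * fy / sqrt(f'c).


Ab = pi * 36^2 / 4 = 1017.876 mm2
ld = 0.02 * 1017.876 * 550 / sqrt(38.0)
= 1816.3 mm

1816.3


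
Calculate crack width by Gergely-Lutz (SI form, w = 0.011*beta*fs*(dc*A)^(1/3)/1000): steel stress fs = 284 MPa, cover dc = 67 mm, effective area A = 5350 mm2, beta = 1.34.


w = 0.011 * beta * fs * (dc * A)^(1/3) / 1000
= 0.011 * 1.34 * 284 * (67 * 5350)^(1/3) / 1000
= 0.297 mm

0.297


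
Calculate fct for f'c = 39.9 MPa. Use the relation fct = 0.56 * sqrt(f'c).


fct = 0.56 * sqrt(39.9)
= 0.56 * 6.317
= 3.537 MPa

3.537


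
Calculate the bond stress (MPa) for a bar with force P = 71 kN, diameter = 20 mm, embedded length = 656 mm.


u = P / (pi * db * ld)
= 71 * 1000 / (pi * 20 * 656)
= 1.723 MPa

1.723


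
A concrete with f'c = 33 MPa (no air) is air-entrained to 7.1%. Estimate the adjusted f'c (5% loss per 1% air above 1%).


Strength loss = (7.1 - 1) * 5 = 30.5%
f'c = 33 * (1 - 30.5/100)
= 22.94 MPa

22.94


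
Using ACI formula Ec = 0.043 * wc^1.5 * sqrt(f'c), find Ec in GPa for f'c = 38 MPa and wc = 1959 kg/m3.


Ec = 0.043 * 1959^1.5 * sqrt(38) / 1000
= 22.98 GPa

22.98


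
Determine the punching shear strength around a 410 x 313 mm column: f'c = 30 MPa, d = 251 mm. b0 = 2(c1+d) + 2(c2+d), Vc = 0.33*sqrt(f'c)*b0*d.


b0 = 2*(410 + 251) + 2*(313 + 251) = 2450 mm
Vc = 0.33 * sqrt(30) * 2450 * 251 / 1000
= 1111.51 kN

1111.51


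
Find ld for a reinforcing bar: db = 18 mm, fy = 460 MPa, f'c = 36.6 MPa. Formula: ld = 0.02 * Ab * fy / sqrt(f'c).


Ab = pi * 18^2 / 4 = 254.469 mm2
ld = 0.02 * 254.469 * 460 / sqrt(36.6)
= 387.0 mm

387.0


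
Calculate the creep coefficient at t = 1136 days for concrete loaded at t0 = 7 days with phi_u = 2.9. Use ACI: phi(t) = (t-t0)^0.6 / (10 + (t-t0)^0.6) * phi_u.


dt = 1136 - 7 = 1129
phi = 1129^0.6 / (10 + 1129^0.6) * 2.9
= 2.528

2.528


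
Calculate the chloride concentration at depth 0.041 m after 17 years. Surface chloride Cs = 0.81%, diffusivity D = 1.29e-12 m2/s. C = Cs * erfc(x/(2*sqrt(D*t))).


t_seconds = 17 * 365.25 * 24 * 3600 = 536479200.0 s
arg = 0.041 / (2 * sqrt(1.29e-12 * 536479200.0))
= 0.7793
erfc(0.7793) = 0.2704
C = 0.81 * 0.2704 = 0.2191%

0.2191


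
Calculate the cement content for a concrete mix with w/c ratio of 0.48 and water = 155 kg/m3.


Cement = water / (w/c)
= 155 / 0.48
= 322.9 kg/m3

322.9


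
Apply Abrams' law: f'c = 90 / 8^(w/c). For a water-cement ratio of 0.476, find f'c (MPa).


f'c = 90 / 8^0.476
= 90 / 2.691
= 33.45 MPa

33.45


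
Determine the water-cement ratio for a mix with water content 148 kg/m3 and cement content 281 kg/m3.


w/c = water / cement
w/c = 148 / 281 = 0.527

0.527


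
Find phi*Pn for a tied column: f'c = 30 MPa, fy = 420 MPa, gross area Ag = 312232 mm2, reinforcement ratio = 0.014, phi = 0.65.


Ast = rho * Ag = 0.014 * 312232 = 4371.248 mm2
phi*Pn = 0.65 * 0.80 * (0.85 * 30 * (312232 - 4371.248) + 420 * 4371.248) / 1000
= 5036.91 kN

5036.91


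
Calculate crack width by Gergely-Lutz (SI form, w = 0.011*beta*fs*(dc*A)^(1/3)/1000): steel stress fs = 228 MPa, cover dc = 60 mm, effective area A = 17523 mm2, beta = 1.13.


w = 0.011 * beta * fs * (dc * A)^(1/3) / 1000
= 0.011 * 1.13 * 228 * (60 * 17523)^(1/3) / 1000
= 0.288 mm

0.288


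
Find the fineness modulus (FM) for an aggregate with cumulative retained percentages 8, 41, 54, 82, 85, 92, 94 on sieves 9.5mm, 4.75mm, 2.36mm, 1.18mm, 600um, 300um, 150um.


FM = sum(cumulative % retained) / 100
= 456 / 100
= 4.56

4.56


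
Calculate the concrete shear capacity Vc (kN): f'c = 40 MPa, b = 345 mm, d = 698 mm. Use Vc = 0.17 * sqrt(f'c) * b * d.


Vc = 0.17 * sqrt(40) * 345 * 698 / 1000
= 258.91 kN

258.91


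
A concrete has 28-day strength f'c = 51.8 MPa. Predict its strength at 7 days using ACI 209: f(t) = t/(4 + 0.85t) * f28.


f(7) = 7 / (4 + 0.85 * 7) * 51.8
= 7 / 9.95 * 51.8
= 36.44 MPa

36.44


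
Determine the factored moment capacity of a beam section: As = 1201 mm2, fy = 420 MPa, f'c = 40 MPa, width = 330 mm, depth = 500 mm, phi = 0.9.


a = As * fy / (0.85 * f'c * b)
= 1201 * 420 / (0.85 * 40 * 330)
= 44.9572 mm
Mn = As * fy * (d - a/2) / 10^6
= 240.8713 kN-m
phi*Mn = 0.9 * 240.8713 = 216.78 kN-m

216.78


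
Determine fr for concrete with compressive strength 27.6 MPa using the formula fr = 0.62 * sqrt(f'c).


fr = 0.62 * sqrt(27.6)
= 3.257 MPa

3.257


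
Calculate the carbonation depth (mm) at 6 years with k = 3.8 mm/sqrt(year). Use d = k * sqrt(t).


depth = k * sqrt(t)
= 3.8 * sqrt(6)
= 9.31 mm

9.31


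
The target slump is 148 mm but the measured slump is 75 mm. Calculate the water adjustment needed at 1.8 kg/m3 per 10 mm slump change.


Difference = 148 - 75 = 73 mm
Water adjustment = 73 * 1.8 / 10 = 13.1 kg/m3

13.1


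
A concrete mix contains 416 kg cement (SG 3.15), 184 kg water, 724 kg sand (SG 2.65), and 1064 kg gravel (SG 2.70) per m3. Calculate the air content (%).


Vol cement = 416 / (3.15 * 1000) = 0.132063 m3
Vol water = 184 / 1000 = 0.184 m3
Vol sand = 724 / (2.65 * 1000) = 0.273208 m3
Vol gravel = 1064 / (2.70 * 1000) = 0.394074 m3
Total solid + water volume = 0.983345 m3
Air = (1 - 0.983345) * 100 = 1.67%

1.67


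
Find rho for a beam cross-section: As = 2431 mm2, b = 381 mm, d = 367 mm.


rho = As / (b * d)
= 2431 / (381 * 367)
= 0.0174

0.0174


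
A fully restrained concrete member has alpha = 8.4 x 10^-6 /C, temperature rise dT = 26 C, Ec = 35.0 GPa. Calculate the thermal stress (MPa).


sigma = alpha * dT * Ec
= 8.4e-6 * 26 * 35.0 * 1000
= 7.644 MPa

7.644


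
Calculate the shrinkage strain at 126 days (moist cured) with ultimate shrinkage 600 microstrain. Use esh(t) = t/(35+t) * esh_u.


esh(126) = 126 / (35 + 126) * 600
= 126 / 161 * 600
= 469.6 microstrain

469.6


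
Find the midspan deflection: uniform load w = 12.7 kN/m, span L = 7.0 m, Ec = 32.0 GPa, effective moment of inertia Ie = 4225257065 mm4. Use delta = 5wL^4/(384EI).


Convert: L = 7.0 m = 7000 mm, Ec = 32.0 GPa = 32000 MPa
delta = 5 * 12.7 * 7000^4 / (384 * 32000 * 4225257065)
= 2.94 mm

2.94


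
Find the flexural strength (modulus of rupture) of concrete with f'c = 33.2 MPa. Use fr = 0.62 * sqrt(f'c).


fr = 0.62 * sqrt(33.2)
= 3.572 MPa

3.572


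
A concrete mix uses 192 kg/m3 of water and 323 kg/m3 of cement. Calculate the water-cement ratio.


w/c = water / cement
w/c = 192 / 323 = 0.594

0.594


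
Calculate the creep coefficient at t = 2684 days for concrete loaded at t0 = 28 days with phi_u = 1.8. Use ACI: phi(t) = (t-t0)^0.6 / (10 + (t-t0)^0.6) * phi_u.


dt = 2684 - 28 = 2656
phi = 2656^0.6 / (10 + 2656^0.6) * 1.8
= 1.654

1.654


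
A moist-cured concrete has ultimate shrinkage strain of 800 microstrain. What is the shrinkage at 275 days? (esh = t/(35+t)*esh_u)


esh(275) = 275 / (35 + 275) * 800
= 275 / 310 * 800
= 709.7 microstrain

709.7


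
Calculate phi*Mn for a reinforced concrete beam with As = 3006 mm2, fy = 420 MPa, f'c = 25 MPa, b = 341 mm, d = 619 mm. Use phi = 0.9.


a = As * fy / (0.85 * f'c * b)
= 3006 * 420 / (0.85 * 25 * 341)
= 174.2308 mm
Mn = As * fy * (d - a/2) / 10^6
= 671.5149 kN-m
phi*Mn = 0.9 * 671.5149 = 604.36 kN-m

604.36


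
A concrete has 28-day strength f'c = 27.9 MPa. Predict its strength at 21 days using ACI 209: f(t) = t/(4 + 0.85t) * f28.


f(21) = 21 / (4 + 0.85 * 21) * 27.9
= 21 / 21.85 * 27.9
= 26.81 MPa

26.81


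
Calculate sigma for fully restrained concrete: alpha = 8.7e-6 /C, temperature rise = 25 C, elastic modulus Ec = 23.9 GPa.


sigma = alpha * dT * Ec
= 8.7e-6 * 25 * 23.9 * 1000
= 5.198 MPa

5.198


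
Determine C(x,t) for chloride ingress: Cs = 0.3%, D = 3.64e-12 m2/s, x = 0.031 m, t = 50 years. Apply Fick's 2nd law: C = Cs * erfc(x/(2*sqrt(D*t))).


t_seconds = 50 * 365.25 * 24 * 3600 = 1577880000.0 s
arg = 0.031 / (2 * sqrt(3.64e-12 * 1577880000.0))
= 0.2045
erfc(0.2045) = 0.7724
C = 0.3 * 0.7724 = 0.2317%

0.2317


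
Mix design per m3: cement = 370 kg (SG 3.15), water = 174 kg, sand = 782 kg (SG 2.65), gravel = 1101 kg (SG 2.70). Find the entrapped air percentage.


Vol cement = 370 / (3.15 * 1000) = 0.11746 m3
Vol water = 174 / 1000 = 0.174 m3
Vol sand = 782 / (2.65 * 1000) = 0.295094 m3
Vol gravel = 1101 / (2.70 * 1000) = 0.407778 m3
Total solid + water volume = 0.994332 m3
Air = (1 - 0.994332) * 100 = 0.57%

0.57


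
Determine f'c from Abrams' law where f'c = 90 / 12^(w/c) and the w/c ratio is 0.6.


f'c = 90 / 12^0.6
= 90 / 4.441
= 20.26 MPa

20.26


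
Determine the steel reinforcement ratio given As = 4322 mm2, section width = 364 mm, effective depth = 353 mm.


rho = As / (b * d)
= 4322 / (364 * 353)
= 0.0336

0.0336


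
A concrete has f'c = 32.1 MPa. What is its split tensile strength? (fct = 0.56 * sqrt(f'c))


fct = 0.56 * sqrt(32.1)
= 0.56 * 5.666
= 3.173 MPa

3.173


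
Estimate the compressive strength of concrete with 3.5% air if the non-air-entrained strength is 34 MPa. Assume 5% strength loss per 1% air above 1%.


Strength loss = (3.5 - 1) * 5 = 12.5%
f'c = 34 * (1 - 12.5/100)
= 29.75 MPa

29.75


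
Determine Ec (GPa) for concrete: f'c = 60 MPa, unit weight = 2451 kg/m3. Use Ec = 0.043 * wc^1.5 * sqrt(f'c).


Ec = 0.043 * 2451^1.5 * sqrt(60) / 1000
= 40.42 GPa

40.42


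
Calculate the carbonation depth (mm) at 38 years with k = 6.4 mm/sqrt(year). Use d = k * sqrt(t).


depth = k * sqrt(t)
= 6.4 * sqrt(38)
= 39.45 mm

39.45


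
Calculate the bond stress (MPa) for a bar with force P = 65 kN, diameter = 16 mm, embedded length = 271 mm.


u = P / (pi * db * ld)
= 65 * 1000 / (pi * 16 * 271)
= 4.772 MPa

4.772


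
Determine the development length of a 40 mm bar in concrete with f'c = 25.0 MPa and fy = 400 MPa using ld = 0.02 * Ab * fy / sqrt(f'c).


Ab = pi * 40^2 / 4 = 1256.637 mm2
ld = 0.02 * 1256.637 * 400 / sqrt(25.0)
= 2010.6 mm

2010.6


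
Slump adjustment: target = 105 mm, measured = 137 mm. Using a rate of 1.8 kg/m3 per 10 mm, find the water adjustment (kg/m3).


Difference = 105 - 137 = -32 mm
Water adjustment = -32 * 1.8 / 10 = -5.8 kg/m3

-5.8


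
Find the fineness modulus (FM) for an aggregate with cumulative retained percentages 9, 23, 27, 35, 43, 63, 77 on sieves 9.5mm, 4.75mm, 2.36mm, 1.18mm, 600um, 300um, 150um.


FM = sum(cumulative % retained) / 100
= 277 / 100
= 2.77

2.77


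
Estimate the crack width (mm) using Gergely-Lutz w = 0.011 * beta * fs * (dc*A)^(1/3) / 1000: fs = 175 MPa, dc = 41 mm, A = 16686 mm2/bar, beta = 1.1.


w = 0.011 * beta * fs * (dc * A)^(1/3) / 1000
= 0.011 * 1.1 * 175 * (41 * 16686)^(1/3) / 1000
= 0.187 mm

0.187


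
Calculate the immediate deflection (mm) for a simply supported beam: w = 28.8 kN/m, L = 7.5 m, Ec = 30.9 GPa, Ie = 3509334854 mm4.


Convert: L = 7.5 m = 7500 mm, Ec = 30.9 GPa = 30900 MPa
delta = 5 * 28.8 * 7500^4 / (384 * 30900 * 3509334854)
= 10.94 mm

10.94


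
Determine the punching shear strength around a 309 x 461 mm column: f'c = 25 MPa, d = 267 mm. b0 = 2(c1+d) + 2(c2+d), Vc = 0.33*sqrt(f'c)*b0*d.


b0 = 2*(309 + 267) + 2*(461 + 267) = 2608 mm
Vc = 0.33 * sqrt(25) * 2608 * 267 / 1000
= 1148.95 kN

1148.95


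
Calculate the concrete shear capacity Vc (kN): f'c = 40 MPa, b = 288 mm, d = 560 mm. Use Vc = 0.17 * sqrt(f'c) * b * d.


Vc = 0.17 * sqrt(40) * 288 * 560 / 1000
= 173.4 kN

173.4


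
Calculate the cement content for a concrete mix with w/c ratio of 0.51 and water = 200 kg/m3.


Cement = water / (w/c)
= 200 / 0.51
= 392.2 kg/m3

392.2
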